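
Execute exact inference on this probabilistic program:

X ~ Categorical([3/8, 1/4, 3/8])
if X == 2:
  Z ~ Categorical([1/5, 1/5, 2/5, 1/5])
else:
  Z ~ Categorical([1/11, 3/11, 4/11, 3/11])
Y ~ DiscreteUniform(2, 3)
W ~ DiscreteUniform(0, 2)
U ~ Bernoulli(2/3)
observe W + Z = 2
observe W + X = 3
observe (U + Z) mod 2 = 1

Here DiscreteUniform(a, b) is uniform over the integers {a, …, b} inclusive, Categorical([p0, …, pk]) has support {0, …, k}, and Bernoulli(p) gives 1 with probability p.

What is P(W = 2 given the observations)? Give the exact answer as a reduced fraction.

P(W = 2 | obs) = 20/53

Enumerate traces; 4 have nonzero weight after conditioning:
  (X=1, Z=0, Y=2, W=2, U=1) weight 1/396
  (X=1, Z=0, Y=3, W=2, U=1) weight 1/396
  (X=2, Z=1, Y=2, W=1, U=0) weight 1/240
  (X=2, Z=1, Y=3, W=1, U=0) weight 1/240
Group by W:
  weight(W=1) = 1/120
  weight(W=2) = 1/198
Total weight = 1/120 + 1/198 = 53/3960
P(W=1 | obs) = 1/120 / 53/3960 = 33/53
P(W=2 | obs) = 1/198 / 53/3960 = 20/53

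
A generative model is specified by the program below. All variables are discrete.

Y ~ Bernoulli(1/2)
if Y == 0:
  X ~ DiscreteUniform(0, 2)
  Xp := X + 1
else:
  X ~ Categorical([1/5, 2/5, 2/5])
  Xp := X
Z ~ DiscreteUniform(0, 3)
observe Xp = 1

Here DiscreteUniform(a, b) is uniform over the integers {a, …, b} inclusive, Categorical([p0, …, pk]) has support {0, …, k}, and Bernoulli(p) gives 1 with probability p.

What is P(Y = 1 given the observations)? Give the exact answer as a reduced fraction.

Enumerate traces; 8 have nonzero weight after conditioning:
  (Y=0, X=0, Z=0) weight 1/24
  (Y=0, X=0, Z=1) weight 1/24
  (Y=0, X=0, Z=2) weight 1/24
  (Y=0, X=0, Z=3) weight 1/24
  (Y=1, X=1, Z=0) weight 1/20
  (Y=1, X=1, Z=1) weight 1/20
  (Y=1, X=1, Z=2) weight 1/20
  (Y=1, X=1, Z=3) weight 1/20
Group by Y:
  weight(Y=0) = 1/6
  weight(Y=1) = 1/5
Total weight = 1/6 + 1/5 = 11/30
P(Y=0 | obs) = 1/6 / 11/30 = 5/11
P(Y=1 | obs) = 1/5 / 11/30 = 6/11

P(Y = 1 | obs) = 6/11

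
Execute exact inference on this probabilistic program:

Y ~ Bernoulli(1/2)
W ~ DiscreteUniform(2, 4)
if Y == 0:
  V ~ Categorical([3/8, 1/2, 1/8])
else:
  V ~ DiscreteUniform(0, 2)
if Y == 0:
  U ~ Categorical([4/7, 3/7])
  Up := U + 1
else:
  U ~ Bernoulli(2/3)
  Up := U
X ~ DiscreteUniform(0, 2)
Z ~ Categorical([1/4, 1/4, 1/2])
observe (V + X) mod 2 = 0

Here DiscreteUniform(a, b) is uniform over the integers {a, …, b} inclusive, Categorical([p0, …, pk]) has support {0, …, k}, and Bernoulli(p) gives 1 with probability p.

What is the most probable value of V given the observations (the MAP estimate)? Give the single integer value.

Enumerate traces; 180 have nonzero weight after conditioning:
  (Y=0, W=2, V=0, U=0, X=0, Z=0) weight 1/336
  (Y=0, W=2, V=0, U=0, X=0, Z=1) weight 1/336
  (Y=0, W=2, V=0, U=0, X=0, Z=2) weight 1/168
  (Y=0, W=2, V=0, U=0, X=2, Z=0) weight 1/336
  (Y=0, W=2, V=0, U=0, X=2, Z=1) weight 1/336
  (Y=0, W=2, V=0, U=0, X=2, Z=2) weight 1/168
  (Y=0, W=2, V=0, U=1, X=0, Z=0) weight 1/448
  (Y=0, W=2, V=0, U=1, X=0, Z=1) weight 1/448
  (Y=0, W=2, V=1, U=0, X=1, Z=0) weight 1/252
  (Y=0, W=2, V=2, U=0, X=0, Z=0) weight 1/1008
  … 170 more
Group by V:
  weight(V=0) = 17/72
  weight(V=1) = 5/36
  weight(V=2) = 11/72
Total weight = 17/72 + 5/36 + 11/72 = 19/36
P(V=0 | obs) = 17/72 / 19/36 = 17/38
P(V=1 | obs) = 5/36 / 19/36 = 5/19
P(V=2 | obs) = 11/72 / 19/36 = 11/38
argmax = 0

argmax_v P(V = v | obs) = 0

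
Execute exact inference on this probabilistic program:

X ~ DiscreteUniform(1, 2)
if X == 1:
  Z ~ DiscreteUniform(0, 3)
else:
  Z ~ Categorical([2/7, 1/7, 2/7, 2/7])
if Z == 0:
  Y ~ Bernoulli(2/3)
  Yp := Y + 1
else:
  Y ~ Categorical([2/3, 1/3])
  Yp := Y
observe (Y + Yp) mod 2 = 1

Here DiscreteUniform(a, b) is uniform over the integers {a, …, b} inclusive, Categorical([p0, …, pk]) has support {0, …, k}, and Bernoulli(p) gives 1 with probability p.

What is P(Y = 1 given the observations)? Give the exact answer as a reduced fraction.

P(Y = 1 | obs) = 2/3

Enumerate traces; 4 have nonzero weight after conditioning:
  (X=1, Z=0, Y=0) weight 1/24
  (X=1, Z=0, Y=1) weight 1/12
  (X=2, Z=0, Y=0) weight 1/21
  (X=2, Z=0, Y=1) weight 2/21
Group by Y:
  weight(Y=0) = 5/56
  weight(Y=1) = 5/28
Total weight = 5/56 + 5/28 = 15/56
P(Y=0 | obs) = 5/56 / 15/56 = 1/3
P(Y=1 | obs) = 5/28 / 15/56 = 2/3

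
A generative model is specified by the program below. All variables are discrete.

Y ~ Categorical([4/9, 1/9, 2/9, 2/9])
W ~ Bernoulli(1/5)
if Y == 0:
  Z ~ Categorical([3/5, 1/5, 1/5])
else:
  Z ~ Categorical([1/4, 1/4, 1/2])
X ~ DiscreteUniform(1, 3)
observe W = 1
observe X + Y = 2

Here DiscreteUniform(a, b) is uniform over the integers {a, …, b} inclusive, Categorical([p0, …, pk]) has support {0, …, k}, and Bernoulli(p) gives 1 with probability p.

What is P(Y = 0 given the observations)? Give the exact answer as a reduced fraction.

Enumerate traces; 6 have nonzero weight after conditioning:
  (Y=0, W=1, Z=0, X=2) weight 4/225
  (Y=0, W=1, Z=1, X=2) weight 4/675
  (Y=0, W=1, Z=2, X=2) weight 4/675
  (Y=1, W=1, Z=0, X=1) weight 1/540
  (Y=1, W=1, Z=1, X=1) weight 1/540
  (Y=1, W=1, Z=2, X=1) weight 1/270
Group by Y:
  weight(Y=0) = 4/135
  weight(Y=1) = 1/135
Total weight = 4/135 + 1/135 = 1/27
P(Y=0 | obs) = 4/135 / 1/27 = 4/5
P(Y=1 | obs) = 1/135 / 1/27 = 1/5

P(Y = 0 | obs) = 4/5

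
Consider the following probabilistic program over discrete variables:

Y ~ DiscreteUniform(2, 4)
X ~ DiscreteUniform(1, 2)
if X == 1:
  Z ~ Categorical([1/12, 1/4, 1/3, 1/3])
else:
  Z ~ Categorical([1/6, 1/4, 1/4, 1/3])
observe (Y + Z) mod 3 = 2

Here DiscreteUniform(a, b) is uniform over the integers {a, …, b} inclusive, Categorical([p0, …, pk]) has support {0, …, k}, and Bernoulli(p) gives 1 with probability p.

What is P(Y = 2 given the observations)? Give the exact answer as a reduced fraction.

Enumerate traces; 8 have nonzero weight after conditioning:
  (Y=2, X=1, Z=0) weight 1/72
  (Y=2, X=1, Z=3) weight 1/18
  (Y=2, X=2, Z=0) weight 1/36
  (Y=2, X=2, Z=3) weight 1/18
  (Y=3, X=1, Z=2) weight 1/18
  (Y=3, X=2, Z=2) weight 1/24
  (Y=4, X=1, Z=1) weight 1/24
  (Y=4, X=2, Z=1) weight 1/24
Group by Y:
  weight(Y=2) = 11/72
  weight(Y=3) = 7/72
  weight(Y=4) = 1/12
Total weight = 11/72 + 7/72 + 1/12 = 1/3
P(Y=2 | obs) = 11/72 / 1/3 = 11/24
P(Y=3 | obs) = 7/72 / 1/3 = 7/24
P(Y=4 | obs) = 1/12 / 1/3 = 1/4

P(Y = 2 | obs) = 11/24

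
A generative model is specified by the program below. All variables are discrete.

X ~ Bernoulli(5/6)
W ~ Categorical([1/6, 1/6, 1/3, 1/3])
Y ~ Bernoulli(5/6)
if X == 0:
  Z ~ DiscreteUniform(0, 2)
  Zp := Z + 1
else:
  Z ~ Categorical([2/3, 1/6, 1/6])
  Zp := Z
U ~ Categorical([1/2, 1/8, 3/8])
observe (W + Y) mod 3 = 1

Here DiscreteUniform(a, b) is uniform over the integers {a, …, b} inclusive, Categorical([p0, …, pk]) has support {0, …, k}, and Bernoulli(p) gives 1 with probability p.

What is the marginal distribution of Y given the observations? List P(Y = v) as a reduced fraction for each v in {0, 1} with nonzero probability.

Enumerate traces; 54 have nonzero weight after conditioning:
  (X=0, W=0, Y=1, Z=0, U=0) weight 5/1296
  (X=0, W=0, Y=1, Z=0, U=1) weight 5/5184
  (X=0, W=0, Y=1, Z=0, U=2) weight 5/1728
  (X=0, W=0, Y=1, Z=1, U=0) weight 5/1296
  (X=0, W=0, Y=1, Z=1, U=1) weight 5/5184
  (X=0, W=0, Y=1, Z=1, U=2) weight 5/1728
  (X=0, W=0, Y=1, Z=2, U=0) weight 5/1296
  (X=0, W=0, Y=1, Z=2, U=1) weight 5/5184
  (X=0, W=1, Y=0, Z=0, U=0) weight 1/1296
  … 45 more
Group by Y:
  weight(Y=0) = 1/36
  weight(Y=1) = 5/12
Total weight = 1/36 + 5/12 = 4/9
P(Y=0 | obs) = 1/36 / 4/9 = 1/16
P(Y=1 | obs) = 5/12 / 4/9 = 15/16

P(Y=0) = 1/16, P(Y=1) = 15/16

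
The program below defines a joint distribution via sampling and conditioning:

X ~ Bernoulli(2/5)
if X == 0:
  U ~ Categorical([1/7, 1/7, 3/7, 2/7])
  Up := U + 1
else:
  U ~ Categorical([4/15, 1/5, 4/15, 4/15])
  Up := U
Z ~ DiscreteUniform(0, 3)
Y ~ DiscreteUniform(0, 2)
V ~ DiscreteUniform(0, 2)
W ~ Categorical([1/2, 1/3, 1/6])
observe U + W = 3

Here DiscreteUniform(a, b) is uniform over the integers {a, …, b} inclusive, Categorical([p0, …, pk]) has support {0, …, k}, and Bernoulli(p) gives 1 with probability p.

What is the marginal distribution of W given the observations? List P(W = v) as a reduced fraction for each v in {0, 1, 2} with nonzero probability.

Enumerate traces; 216 have nonzero weight after conditioning:
  (X=0, U=1, Z=0, Y=0, V=0, W=2) weight 1/2520
  (X=0, U=1, Z=0, Y=0, V=1, W=2) weight 1/2520
  (X=0, U=1, Z=0, Y=0, V=2, W=2) weight 1/2520
  (X=0, U=1, Z=0, Y=1, V=0, W=2) weight 1/2520
  (X=0, U=1, Z=0, Y=1, V=1, W=2) weight 1/2520
  (X=0, U=1, Z=0, Y=1, V=2, W=2) weight 1/2520
  (X=0, U=1, Z=0, Y=2, V=0, W=2) weight 1/2520
  (X=0, U=1, Z=0, Y=2, V=1, W=2) weight 1/2520
  (X=0, U=2, Z=0, Y=0, V=0, W=1) weight 1/420
  (X=0, U=3, Z=0, Y=0, V=0, W=0) weight 1/420
  … 206 more
Group by W:
  weight(W=0) = 73/525
  weight(W=1) = 191/1575
  weight(W=2) = 29/1050
Total weight = 73/525 + 191/1575 + 29/1050 = 907/3150
P(W=0 | obs) = 73/525 / 907/3150 = 438/907
P(W=1 | obs) = 191/1575 / 907/3150 = 382/907
P(W=2 | obs) = 29/1050 / 907/3150 = 87/907

P(W=0) = 438/907, P(W=1) = 382/907, P(W=2) = 87/907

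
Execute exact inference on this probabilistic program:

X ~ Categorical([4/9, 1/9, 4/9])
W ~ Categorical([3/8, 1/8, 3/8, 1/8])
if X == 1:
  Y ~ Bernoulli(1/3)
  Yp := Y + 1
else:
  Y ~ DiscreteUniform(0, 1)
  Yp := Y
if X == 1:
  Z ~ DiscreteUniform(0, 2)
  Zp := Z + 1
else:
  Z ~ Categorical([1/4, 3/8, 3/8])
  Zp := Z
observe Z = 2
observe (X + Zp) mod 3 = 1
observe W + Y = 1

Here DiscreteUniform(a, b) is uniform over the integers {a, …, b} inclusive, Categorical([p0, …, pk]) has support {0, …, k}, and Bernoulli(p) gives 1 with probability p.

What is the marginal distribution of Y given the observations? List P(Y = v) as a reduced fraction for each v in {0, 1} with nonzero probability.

Enumerate traces; 4 have nonzero weight after conditioning:
  (X=1, W=0, Y=1, Z=2) weight 1/216
  (X=1, W=1, Y=0, Z=2) weight 1/324
  (X=2, W=0, Y=1, Z=2) weight 1/32
  (X=2, W=1, Y=0, Z=2) weight 1/96
Group by Y:
  weight(Y=0) = 35/2592
  weight(Y=1) = 31/864
Total weight = 35/2592 + 31/864 = 4/81
P(Y=0 | obs) = 35/2592 / 4/81 = 35/128
P(Y=1 | obs) = 31/864 / 4/81 = 93/128

P(Y=0) = 35/128, P(Y=1) = 93/128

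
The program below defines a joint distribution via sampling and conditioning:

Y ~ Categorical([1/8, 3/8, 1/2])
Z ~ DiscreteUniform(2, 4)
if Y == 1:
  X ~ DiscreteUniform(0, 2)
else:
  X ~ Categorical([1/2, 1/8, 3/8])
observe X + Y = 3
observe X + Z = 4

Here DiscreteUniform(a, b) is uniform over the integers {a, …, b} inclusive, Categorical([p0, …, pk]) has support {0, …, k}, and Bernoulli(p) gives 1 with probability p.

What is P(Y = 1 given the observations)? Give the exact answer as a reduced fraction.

P(Y = 1 | obs) = 2/3

Enumerate traces; 2 have nonzero weight after conditioning:
  (Y=1, Z=2, X=2) weight 1/24
  (Y=2, Z=3, X=1) weight 1/48
Group by Y:
  weight(Y=1) = 1/24
  weight(Y=2) = 1/48
Total weight = 1/24 + 1/48 = 1/16
P(Y=1 | obs) = 1/24 / 1/16 = 2/3
P(Y=2 | obs) = 1/48 / 1/16 = 1/3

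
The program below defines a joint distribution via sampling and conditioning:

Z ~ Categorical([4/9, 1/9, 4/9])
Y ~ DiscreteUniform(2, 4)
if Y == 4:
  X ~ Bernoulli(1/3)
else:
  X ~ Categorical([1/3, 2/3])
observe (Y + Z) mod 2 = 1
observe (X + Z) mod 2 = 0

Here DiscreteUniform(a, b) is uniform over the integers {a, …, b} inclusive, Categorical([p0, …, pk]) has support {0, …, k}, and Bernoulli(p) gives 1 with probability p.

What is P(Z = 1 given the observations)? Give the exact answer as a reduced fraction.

P(Z = 1 | obs) = 3/11

Enumerate traces; 4 have nonzero weight after conditioning:
  (Z=0, Y=3, X=0) weight 4/81
  (Z=1, Y=2, X=1) weight 2/81
  (Z=1, Y=4, X=1) weight 1/81
  (Z=2, Y=3, X=0) weight 4/81
Group by Z:
  weight(Z=0) = 4/81
  weight(Z=1) = 1/27
  weight(Z=2) = 4/81
Total weight = 4/81 + 1/27 + 4/81 = 11/81
P(Z=0 | obs) = 4/81 / 11/81 = 4/11
P(Z=1 | obs) = 1/27 / 11/81 = 3/11
P(Z=2 | obs) = 4/81 / 11/81 = 4/11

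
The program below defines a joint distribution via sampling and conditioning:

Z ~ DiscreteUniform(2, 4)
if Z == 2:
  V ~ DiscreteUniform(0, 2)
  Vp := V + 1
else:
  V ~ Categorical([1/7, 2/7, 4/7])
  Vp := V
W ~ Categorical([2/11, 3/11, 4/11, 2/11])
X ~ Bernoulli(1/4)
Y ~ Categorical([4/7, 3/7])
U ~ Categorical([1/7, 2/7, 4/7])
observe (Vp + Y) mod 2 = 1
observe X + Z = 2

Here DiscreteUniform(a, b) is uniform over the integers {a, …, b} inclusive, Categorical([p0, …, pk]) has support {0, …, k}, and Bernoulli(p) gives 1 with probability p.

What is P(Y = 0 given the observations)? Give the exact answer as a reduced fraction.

Enumerate traces; 36 have nonzero weight after conditioning:
  (Z=2, V=0, W=0, X=0, Y=0, U=0) weight 2/1617
  (Z=2, V=0, W=0, X=0, Y=0, U=1) weight 4/1617
  (Z=2, V=0, W=0, X=0, Y=0, U=2) weight 8/1617
  (Z=2, V=0, W=1, X=0, Y=0, U=0) weight 1/539
  (Z=2, V=0, W=1, X=0, Y=0, U=1) weight 2/539
  (Z=2, V=0, W=1, X=0, Y=0, U=2) weight 4/539
  (Z=2, V=0, W=2, X=0, Y=0, U=0) weight 4/1617
  (Z=2, V=0, W=2, X=0, Y=0, U=1) weight 8/1617
  (Z=2, V=1, W=0, X=0, Y=1, U=0) weight 1/1078
  … 27 more
Group by Y:
  weight(Y=0) = 2/21
  weight(Y=1) = 1/28
Total weight = 2/21 + 1/28 = 11/84
P(Y=0 | obs) = 2/21 / 11/84 = 8/11
P(Y=1 | obs) = 1/28 / 11/84 = 3/11

P(Y = 0 | obs) = 8/11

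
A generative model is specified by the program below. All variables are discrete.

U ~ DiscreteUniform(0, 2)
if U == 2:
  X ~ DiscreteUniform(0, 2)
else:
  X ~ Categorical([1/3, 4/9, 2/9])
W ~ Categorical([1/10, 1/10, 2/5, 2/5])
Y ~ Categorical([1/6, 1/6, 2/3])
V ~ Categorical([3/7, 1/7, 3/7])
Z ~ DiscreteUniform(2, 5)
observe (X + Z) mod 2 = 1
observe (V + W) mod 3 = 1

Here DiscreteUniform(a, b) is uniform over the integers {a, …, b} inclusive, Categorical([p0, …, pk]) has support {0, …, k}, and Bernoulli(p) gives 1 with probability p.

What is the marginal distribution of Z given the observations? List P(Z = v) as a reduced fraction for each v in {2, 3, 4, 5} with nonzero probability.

Enumerate traces; 216 have nonzero weight after conditioning:
  (U=0, X=0, W=0, Y=0, V=1, Z=3) weight 1/15120
  (U=0, X=0, W=0, Y=0, V=1, Z=5) weight 1/15120
  (U=0, X=0, W=0, Y=1, V=1, Z=3) weight 1/15120
  (U=0, X=0, W=0, Y=1, V=1, Z=5) weight 1/15120
  (U=0, X=0, W=0, Y=2, V=1, Z=3) weight 1/3780
  (U=0, X=0, W=0, Y=2, V=1, Z=5) weight 1/3780
  (U=0, X=0, W=1, Y=0, V=0, Z=3) weight 1/5040
  (U=0, X=0, W=1, Y=0, V=0, Z=5) weight 1/5040
  (U=0, X=1, W=0, Y=0, V=1, Z=2) weight 1/11340
  (U=0, X=1, W=0, Y=0, V=1, Z=4) weight 1/11340
  … 206 more
Group by Z:
  weight(Z=2) = 11/378
  weight(Z=3) = 8/189
  weight(Z=4) = 11/378
  weight(Z=5) = 8/189
Total weight = 11/378 + 8/189 + 11/378 + 8/189 = 1/7
P(Z=2 | obs) = 11/378 / 1/7 = 11/54
P(Z=3 | obs) = 8/189 / 1/7 = 8/27
P(Z=4 | obs) = 11/378 / 1/7 = 11/54
P(Z=5 | obs) = 8/189 / 1/7 = 8/27

P(Z=2) = 11/54, P(Z=3) = 8/27, P(Z=4) = 11/54, P(Z=5) = 8/27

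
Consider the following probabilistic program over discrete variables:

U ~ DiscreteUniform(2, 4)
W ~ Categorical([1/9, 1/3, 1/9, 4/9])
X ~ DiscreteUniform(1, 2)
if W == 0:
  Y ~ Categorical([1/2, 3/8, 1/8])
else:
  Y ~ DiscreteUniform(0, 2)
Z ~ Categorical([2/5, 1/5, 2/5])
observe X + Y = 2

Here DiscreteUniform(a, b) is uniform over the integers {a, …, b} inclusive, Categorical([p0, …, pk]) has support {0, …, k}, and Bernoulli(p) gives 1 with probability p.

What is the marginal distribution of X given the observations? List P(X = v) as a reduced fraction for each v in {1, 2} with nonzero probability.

P(X=1) = 73/149, P(X=2) = 76/149

Enumerate traces; 72 have nonzero weight after conditioning:
  (U=2, W=0, X=1, Y=1, Z=0) weight 1/360
  (U=2, W=0, X=1, Y=1, Z=1) weight 1/720
  (U=2, W=0, X=1, Y=1, Z=2) weight 1/360
  (U=2, W=0, X=2, Y=0, Z=0) weight 1/270
  (U=2, W=0, X=2, Y=0, Z=1) weight 1/540
  (U=2, W=0, X=2, Y=0, Z=2) weight 1/270
  (U=2, W=1, X=1, Y=1, Z=0) weight 1/135
  (U=2, W=1, X=1, Y=1, Z=1) weight 1/270
  … 64 more
Group by X:
  weight(X=1) = 73/432
  weight(X=2) = 19/108
Total weight = 73/432 + 19/108 = 149/432
P(X=1 | obs) = 73/432 / 149/432 = 73/149
P(X=2 | obs) = 19/108 / 149/432 = 76/149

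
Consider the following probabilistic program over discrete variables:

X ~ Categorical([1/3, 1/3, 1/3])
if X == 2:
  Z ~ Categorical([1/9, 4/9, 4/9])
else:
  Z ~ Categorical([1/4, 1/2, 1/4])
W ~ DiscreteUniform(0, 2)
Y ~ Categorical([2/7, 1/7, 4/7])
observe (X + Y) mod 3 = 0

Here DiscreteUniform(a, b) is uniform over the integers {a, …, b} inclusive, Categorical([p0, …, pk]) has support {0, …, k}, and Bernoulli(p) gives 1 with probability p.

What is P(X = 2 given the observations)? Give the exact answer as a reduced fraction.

Enumerate traces; 27 have nonzero weight after conditioning:
  (X=0, Z=0, W=0, Y=0) weight 1/126
  (X=0, Z=0, W=1, Y=0) weight 1/126
  (X=0, Z=0, W=2, Y=0) weight 1/126
  (X=0, Z=1, W=0, Y=0) weight 1/63
  (X=0, Z=1, W=1, Y=0) weight 1/63
  (X=0, Z=1, W=2, Y=0) weight 1/63
  (X=0, Z=2, W=0, Y=0) weight 1/126
  (X=0, Z=2, W=1, Y=0) weight 1/126
  (X=1, Z=0, W=0, Y=2) weight 1/63
  (X=2, Z=0, W=0, Y=1) weight 1/567
  … 17 more
Group by X:
  weight(X=0) = 2/21
  weight(X=1) = 4/21
  weight(X=2) = 1/21
Total weight = 2/21 + 4/21 + 1/21 = 1/3
P(X=0 | obs) = 2/21 / 1/3 = 2/7
P(X=1 | obs) = 4/21 / 1/3 = 4/7
P(X=2 | obs) = 1/21 / 1/3 = 1/7

P(X = 2 | obs) = 1/7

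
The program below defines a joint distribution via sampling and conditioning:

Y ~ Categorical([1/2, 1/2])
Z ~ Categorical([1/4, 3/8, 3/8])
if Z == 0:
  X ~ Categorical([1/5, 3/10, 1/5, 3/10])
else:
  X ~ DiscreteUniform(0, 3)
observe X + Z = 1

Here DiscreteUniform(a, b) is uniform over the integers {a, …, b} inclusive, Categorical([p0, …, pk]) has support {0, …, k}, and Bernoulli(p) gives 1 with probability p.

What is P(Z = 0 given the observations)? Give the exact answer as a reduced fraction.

P(Z = 0 | obs) = 4/9

Enumerate traces; 4 have nonzero weight after conditioning:
  (Y=0, Z=0, X=1) weight 3/80
  (Y=0, Z=1, X=0) weight 3/64
  (Y=1, Z=0, X=1) weight 3/80
  (Y=1, Z=1, X=0) weight 3/64
Group by Z:
  weight(Z=0) = 3/40
  weight(Z=1) = 3/32
Total weight = 3/40 + 3/32 = 27/160
P(Z=0 | obs) = 3/40 / 27/160 = 4/9
P(Z=1 | obs) = 3/32 / 27/160 = 5/9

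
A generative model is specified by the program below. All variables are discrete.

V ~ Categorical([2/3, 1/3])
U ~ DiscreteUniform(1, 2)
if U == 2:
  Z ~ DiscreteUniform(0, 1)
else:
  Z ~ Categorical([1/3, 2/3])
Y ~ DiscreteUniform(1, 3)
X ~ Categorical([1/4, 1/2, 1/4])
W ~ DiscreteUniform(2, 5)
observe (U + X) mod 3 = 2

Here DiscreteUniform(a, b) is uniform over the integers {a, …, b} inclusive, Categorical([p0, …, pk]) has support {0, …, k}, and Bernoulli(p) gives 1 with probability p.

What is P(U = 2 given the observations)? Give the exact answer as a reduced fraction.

Enumerate traces; 96 have nonzero weight after conditioning:
  (V=0, U=1, Z=0, Y=1, X=1, W=2) weight 1/216
  (V=0, U=1, Z=0, Y=1, X=1, W=3) weight 1/216
  (V=0, U=1, Z=0, Y=1, X=1, W=4) weight 1/216
  (V=0, U=1, Z=0, Y=1, X=1, W=5) weight 1/216
  (V=0, U=1, Z=0, Y=2, X=1, W=2) weight 1/216
  (V=0, U=1, Z=0, Y=2, X=1, W=3) weight 1/216
  (V=0, U=1, Z=0, Y=2, X=1, W=4) weight 1/216
  (V=0, U=1, Z=0, Y=2, X=1, W=5) weight 1/216
  (V=0, U=2, Z=0, Y=1, X=0, W=2) weight 1/288
  … 87 more
Group by U:
  weight(U=1) = 1/4
  weight(U=2) = 1/8
Total weight = 1/4 + 1/8 = 3/8
P(U=1 | obs) = 1/4 / 3/8 = 2/3
P(U=2 | obs) = 1/8 / 3/8 = 1/3

P(U = 2 | obs) = 1/3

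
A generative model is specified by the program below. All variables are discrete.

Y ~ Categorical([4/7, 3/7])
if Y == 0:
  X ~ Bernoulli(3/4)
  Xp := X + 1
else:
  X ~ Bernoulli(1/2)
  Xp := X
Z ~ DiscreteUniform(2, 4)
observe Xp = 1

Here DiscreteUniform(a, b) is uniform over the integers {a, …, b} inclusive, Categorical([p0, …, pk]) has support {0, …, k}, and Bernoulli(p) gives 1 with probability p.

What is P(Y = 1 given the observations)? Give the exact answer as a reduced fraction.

P(Y = 1 | obs) = 3/5

Enumerate traces; 6 have nonzero weight after conditioning:
  (Y=0, X=0, Z=2) weight 1/21
  (Y=0, X=0, Z=3) weight 1/21
  (Y=0, X=0, Z=4) weight 1/21
  (Y=1, X=1, Z=2) weight 1/14
  (Y=1, X=1, Z=3) weight 1/14
  (Y=1, X=1, Z=4) weight 1/14
Group by Y:
  weight(Y=0) = 1/7
  weight(Y=1) = 3/14
Total weight = 1/7 + 3/14 = 5/14
P(Y=0 | obs) = 1/7 / 5/14 = 2/5
P(Y=1 | obs) = 3/14 / 5/14 = 3/5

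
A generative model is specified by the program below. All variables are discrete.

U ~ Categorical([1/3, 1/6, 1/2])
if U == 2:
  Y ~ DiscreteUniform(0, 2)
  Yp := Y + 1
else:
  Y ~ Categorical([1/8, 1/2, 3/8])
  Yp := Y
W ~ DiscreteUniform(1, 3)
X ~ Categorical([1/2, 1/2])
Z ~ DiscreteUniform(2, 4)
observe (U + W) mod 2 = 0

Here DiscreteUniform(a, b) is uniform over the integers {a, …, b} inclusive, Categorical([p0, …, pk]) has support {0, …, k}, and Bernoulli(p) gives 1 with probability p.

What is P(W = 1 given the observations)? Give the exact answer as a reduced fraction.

P(W = 1 | obs) = 1/7

Enumerate traces; 72 have nonzero weight after conditioning:
  (U=0, Y=0, W=2, X=0, Z=2) weight 1/432
  (U=0, Y=0, W=2, X=0, Z=3) weight 1/432
  (U=0, Y=0, W=2, X=0, Z=4) weight 1/432
  (U=0, Y=0, W=2, X=1, Z=2) weight 1/432
  (U=0, Y=0, W=2, X=1, Z=3) weight 1/432
  (U=0, Y=0, W=2, X=1, Z=4) weight 1/432
  (U=0, Y=1, W=2, X=0, Z=2) weight 1/108
  (U=0, Y=1, W=2, X=0, Z=3) weight 1/108
  (U=1, Y=0, W=1, X=0, Z=2) weight 1/864
  (U=1, Y=0, W=3, X=0, Z=2) weight 1/864
  … 62 more
Group by W:
  weight(W=1) = 1/18
  weight(W=2) = 5/18
  weight(W=3) = 1/18
Total weight = 1/18 + 5/18 + 1/18 = 7/18
P(W=1 | obs) = 1/18 / 7/18 = 1/7
P(W=2 | obs) = 5/18 / 7/18 = 5/7
P(W=3 | obs) = 1/18 / 7/18 = 1/7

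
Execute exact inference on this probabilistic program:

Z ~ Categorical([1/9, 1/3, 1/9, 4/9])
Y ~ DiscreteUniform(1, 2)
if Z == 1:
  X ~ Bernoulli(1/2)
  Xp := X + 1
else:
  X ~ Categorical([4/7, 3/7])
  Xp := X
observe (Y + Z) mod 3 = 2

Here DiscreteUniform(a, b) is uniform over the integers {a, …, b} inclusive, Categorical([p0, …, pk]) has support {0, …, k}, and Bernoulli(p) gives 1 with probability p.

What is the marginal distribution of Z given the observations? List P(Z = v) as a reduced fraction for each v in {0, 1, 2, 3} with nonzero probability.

Enumerate traces; 6 have nonzero weight after conditioning:
  (Z=0, Y=2, X=0) weight 2/63
  (Z=0, Y=2, X=1) weight 1/42
  (Z=1, Y=1, X=0) weight 1/12
  (Z=1, Y=1, X=1) weight 1/12
  (Z=3, Y=2, X=0) weight 8/63
  (Z=3, Y=2, X=1) weight 2/21
Group by Z:
  weight(Z=0) = 1/18
  weight(Z=1) = 1/6
  weight(Z=3) = 2/9
Total weight = 1/18 + 1/6 + 2/9 = 4/9
P(Z=0 | obs) = 1/18 / 4/9 = 1/8
P(Z=1 | obs) = 1/6 / 4/9 = 3/8
P(Z=3 | obs) = 2/9 / 4/9 = 1/2

P(Z=0) = 1/8, P(Z=1) = 3/8, P(Z=3) = 1/2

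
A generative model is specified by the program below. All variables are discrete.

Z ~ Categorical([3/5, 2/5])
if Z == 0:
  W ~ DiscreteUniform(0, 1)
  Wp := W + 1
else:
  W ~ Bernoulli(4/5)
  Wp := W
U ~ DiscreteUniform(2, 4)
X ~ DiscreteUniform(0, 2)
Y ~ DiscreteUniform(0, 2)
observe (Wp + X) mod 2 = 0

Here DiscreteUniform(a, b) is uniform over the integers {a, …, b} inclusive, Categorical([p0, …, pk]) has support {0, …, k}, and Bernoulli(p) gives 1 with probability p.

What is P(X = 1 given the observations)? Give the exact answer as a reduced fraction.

Enumerate traces; 54 have nonzero weight after conditioning:
  (Z=0, W=0, U=2, X=1, Y=0) weight 1/90
  (Z=0, W=0, U=2, X=1, Y=1) weight 1/90
  (Z=0, W=0, U=2, X=1, Y=2) weight 1/90
  (Z=0, W=0, U=3, X=1, Y=0) weight 1/90
  (Z=0, W=0, U=3, X=1, Y=1) weight 1/90
  (Z=0, W=0, U=3, X=1, Y=2) weight 1/90
  (Z=0, W=0, U=4, X=1, Y=0) weight 1/90
  (Z=0, W=0, U=4, X=1, Y=1) weight 1/90
  (Z=0, W=1, U=2, X=0, Y=0) weight 1/90
  (Z=0, W=1, U=2, X=2, Y=0) weight 1/90
  … 44 more
Group by X:
  weight(X=0) = 19/150
  weight(X=1) = 31/150
  weight(X=2) = 19/150
Total weight = 19/150 + 31/150 + 19/150 = 23/50
P(X=0 | obs) = 19/150 / 23/50 = 19/69
P(X=1 | obs) = 31/150 / 23/50 = 31/69
P(X=2 | obs) = 19/150 / 23/50 = 19/69

P(X = 1 | obs) = 31/69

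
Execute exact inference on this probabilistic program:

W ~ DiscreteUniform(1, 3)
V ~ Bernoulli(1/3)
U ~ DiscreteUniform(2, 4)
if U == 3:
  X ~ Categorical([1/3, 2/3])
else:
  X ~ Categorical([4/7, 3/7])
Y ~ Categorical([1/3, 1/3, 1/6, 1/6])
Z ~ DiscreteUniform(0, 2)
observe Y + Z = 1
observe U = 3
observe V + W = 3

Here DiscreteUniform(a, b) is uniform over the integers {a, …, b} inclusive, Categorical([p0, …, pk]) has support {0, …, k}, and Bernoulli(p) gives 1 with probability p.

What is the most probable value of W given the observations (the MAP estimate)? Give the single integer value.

Enumerate traces; 8 have nonzero weight after conditioning:
  (W=2, V=1, U=3, X=0, Y=0, Z=1) weight 1/729
  (W=2, V=1, U=3, X=0, Y=1, Z=0) weight 1/729
  (W=2, V=1, U=3, X=1, Y=0, Z=1) weight 2/729
  (W=2, V=1, U=3, X=1, Y=1, Z=0) weight 2/729
  (W=3, V=0, U=3, X=0, Y=0, Z=1) weight 2/729
  (W=3, V=0, U=3, X=0, Y=1, Z=0) weight 2/729
  (W=3, V=0, U=3, X=1, Y=0, Z=1) weight 4/729
  (W=3, V=0, U=3, X=1, Y=1, Z=0) weight 4/729
Group by W:
  weight(W=2) = 2/243
  weight(W=3) = 4/243
Total weight = 2/243 + 4/243 = 2/81
P(W=2 | obs) = 2/243 / 2/81 = 1/3
P(W=3 | obs) = 4/243 / 2/81 = 2/3
argmax = 3

argmax_v P(W = v | obs) = 3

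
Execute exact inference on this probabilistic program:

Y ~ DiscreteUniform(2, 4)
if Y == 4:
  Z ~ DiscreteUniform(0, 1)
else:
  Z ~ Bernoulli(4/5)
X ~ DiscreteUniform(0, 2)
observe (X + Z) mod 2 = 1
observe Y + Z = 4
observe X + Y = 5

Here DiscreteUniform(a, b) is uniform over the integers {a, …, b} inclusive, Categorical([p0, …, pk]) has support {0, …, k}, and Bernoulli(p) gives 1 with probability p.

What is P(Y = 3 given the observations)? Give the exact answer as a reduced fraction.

Enumerate traces; 2 have nonzero weight after conditioning:
  (Y=3, Z=1, X=2) weight 4/45
  (Y=4, Z=0, X=1) weight 1/18
Group by Y:
  weight(Y=3) = 4/45
  weight(Y=4) = 1/18
Total weight = 4/45 + 1/18 = 13/90
P(Y=3 | obs) = 4/45 / 13/90 = 8/13
P(Y=4 | obs) = 1/18 / 13/90 = 5/13

P(Y = 3 | obs) = 8/13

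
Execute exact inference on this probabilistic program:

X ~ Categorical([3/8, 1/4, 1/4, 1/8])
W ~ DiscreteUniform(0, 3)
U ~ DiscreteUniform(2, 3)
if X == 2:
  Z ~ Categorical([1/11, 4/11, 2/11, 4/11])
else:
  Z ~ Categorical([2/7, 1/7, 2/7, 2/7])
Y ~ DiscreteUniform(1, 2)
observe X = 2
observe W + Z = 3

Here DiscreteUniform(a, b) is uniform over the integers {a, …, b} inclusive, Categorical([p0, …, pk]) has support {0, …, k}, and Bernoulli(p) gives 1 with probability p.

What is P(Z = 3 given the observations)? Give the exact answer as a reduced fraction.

Enumerate traces; 16 have nonzero weight after conditioning:
  (X=2, W=0, U=2, Z=3, Y=1) weight 1/176
  (X=2, W=0, U=2, Z=3, Y=2) weight 1/176
  (X=2, W=0, U=3, Z=3, Y=1) weight 1/176
  (X=2, W=0, U=3, Z=3, Y=2) weight 1/176
  (X=2, W=1, U=2, Z=2, Y=1) weight 1/352
  (X=2, W=1, U=2, Z=2, Y=2) weight 1/352
  (X=2, W=1, U=3, Z=2, Y=1) weight 1/352
  (X=2, W=1, U=3, Z=2, Y=2) weight 1/352
  (X=2, W=2, U=2, Z=1, Y=1) weight 1/176
  (X=2, W=3, U=2, Z=0, Y=1) weight 1/704
  … 6 more
Group by Z:
  weight(Z=0) = 1/176
  weight(Z=1) = 1/44
  weight(Z=2) = 1/88
  weight(Z=3) = 1/44
Total weight = 1/176 + 1/44 + 1/88 + 1/44 = 1/16
P(Z=0 | obs) = 1/176 / 1/16 = 1/11
P(Z=1 | obs) = 1/44 / 1/16 = 4/11
P(Z=2 | obs) = 1/88 / 1/16 = 2/11
P(Z=3 | obs) = 1/44 / 1/16 = 4/11

P(Z = 3 | obs) = 4/11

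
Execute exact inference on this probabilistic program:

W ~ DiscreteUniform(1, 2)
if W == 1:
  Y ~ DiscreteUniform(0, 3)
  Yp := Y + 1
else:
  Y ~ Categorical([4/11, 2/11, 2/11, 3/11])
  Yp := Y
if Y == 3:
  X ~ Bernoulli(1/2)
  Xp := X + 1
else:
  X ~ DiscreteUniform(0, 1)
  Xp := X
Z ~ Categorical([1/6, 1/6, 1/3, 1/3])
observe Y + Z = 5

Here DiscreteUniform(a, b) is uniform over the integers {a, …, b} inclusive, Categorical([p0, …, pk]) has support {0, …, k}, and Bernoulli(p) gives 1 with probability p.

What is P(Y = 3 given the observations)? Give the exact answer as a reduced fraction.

Enumerate traces; 8 have nonzero weight after conditioning:
  (W=1, Y=2, X=0, Z=3) weight 1/48
  (W=1, Y=2, X=1, Z=3) weight 1/48
  (W=1, Y=3, X=0, Z=2) weight 1/48
  (W=1, Y=3, X=1, Z=2) weight 1/48
  (W=2, Y=2, X=0, Z=3) weight 1/66
  (W=2, Y=2, X=1, Z=3) weight 1/66
  (W=2, Y=3, X=0, Z=2) weight 1/44
  (W=2, Y=3, X=1, Z=2) weight 1/44
Group by Y:
  weight(Y=2) = 19/264
  weight(Y=3) = 23/264
Total weight = 19/264 + 23/264 = 7/44
P(Y=2 | obs) = 19/264 / 7/44 = 19/42
P(Y=3 | obs) = 23/264 / 7/44 = 23/42

P(Y = 3 | obs) = 23/42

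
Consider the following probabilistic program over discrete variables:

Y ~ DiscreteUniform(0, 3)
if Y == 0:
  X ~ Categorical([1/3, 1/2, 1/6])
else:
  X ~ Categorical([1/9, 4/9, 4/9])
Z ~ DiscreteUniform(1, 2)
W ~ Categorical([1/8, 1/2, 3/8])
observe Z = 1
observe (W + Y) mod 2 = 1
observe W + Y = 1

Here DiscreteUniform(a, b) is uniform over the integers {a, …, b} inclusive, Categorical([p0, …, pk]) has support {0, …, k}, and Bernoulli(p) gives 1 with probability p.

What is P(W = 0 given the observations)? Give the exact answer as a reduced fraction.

P(W = 0 | obs) = 1/5

Enumerate traces; 6 have nonzero weight after conditioning:
  (Y=0, X=0, Z=1, W=1) weight 1/48
  (Y=0, X=1, Z=1, W=1) weight 1/32
  (Y=0, X=2, Z=1, W=1) weight 1/96
  (Y=1, X=0, Z=1, W=0) weight 1/576
  (Y=1, X=1, Z=1, W=0) weight 1/144
  (Y=1, X=2, Z=1, W=0) weight 1/144
Group by W:
  weight(W=0) = 1/64
  weight(W=1) = 1/16
Total weight = 1/64 + 1/16 = 5/64
P(W=0 | obs) = 1/64 / 5/64 = 1/5
P(W=1 | obs) = 1/16 / 5/64 = 4/5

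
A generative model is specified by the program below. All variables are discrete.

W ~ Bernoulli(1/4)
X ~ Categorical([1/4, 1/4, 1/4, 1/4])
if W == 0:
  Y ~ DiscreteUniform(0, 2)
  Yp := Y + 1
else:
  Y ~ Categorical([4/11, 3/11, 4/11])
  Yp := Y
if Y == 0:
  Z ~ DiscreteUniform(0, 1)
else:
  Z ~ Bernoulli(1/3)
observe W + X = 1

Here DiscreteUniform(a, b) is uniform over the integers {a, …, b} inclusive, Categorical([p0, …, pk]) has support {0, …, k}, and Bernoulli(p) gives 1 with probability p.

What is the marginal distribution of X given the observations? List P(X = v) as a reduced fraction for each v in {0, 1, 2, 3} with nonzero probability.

P(X=0) = 1/4, P(X=1) = 3/4

Enumerate traces; 12 have nonzero weight after conditioning:
  (W=0, X=1, Y=0, Z=0) weight 1/32
  (W=0, X=1, Y=0, Z=1) weight 1/32
  (W=0, X=1, Y=1, Z=0) weight 1/24
  (W=0, X=1, Y=1, Z=1) weight 1/48
  (W=0, X=1, Y=2, Z=0) weight 1/24
  (W=0, X=1, Y=2, Z=1) weight 1/48
  (W=1, X=0, Y=0, Z=0) weight 1/88
  (W=1, X=0, Y=0, Z=1) weight 1/88
  … 4 more
Group by X:
  weight(X=0) = 1/16
  weight(X=1) = 3/16
Total weight = 1/16 + 3/16 = 1/4
P(X=0 | obs) = 1/16 / 1/4 = 1/4
P(X=1 | obs) = 3/16 / 1/4 = 3/4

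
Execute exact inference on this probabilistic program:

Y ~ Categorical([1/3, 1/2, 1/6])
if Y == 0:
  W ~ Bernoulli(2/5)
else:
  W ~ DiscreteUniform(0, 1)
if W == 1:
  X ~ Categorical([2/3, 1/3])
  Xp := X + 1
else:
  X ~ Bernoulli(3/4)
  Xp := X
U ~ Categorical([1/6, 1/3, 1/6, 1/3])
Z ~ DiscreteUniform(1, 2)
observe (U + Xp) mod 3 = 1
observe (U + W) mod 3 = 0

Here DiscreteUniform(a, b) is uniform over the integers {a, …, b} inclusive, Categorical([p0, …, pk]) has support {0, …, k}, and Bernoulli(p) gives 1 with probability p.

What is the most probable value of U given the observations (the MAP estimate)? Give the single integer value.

Enumerate traces; 18 have nonzero weight after conditioning:
  (Y=0, W=0, X=1, U=0, Z=1) weight 1/80
  (Y=0, W=0, X=1, U=0, Z=2) weight 1/80
  (Y=0, W=0, X=1, U=3, Z=1) weight 1/40
  (Y=0, W=0, X=1, U=3, Z=2) weight 1/40
  (Y=0, W=1, X=1, U=2, Z=1) weight 1/270
  (Y=0, W=1, X=1, U=2, Z=2) weight 1/270
  (Y=1, W=0, X=1, U=0, Z=1) weight 1/64
  (Y=1, W=0, X=1, U=0, Z=2) weight 1/64
  … 10 more
Group by U:
  weight(U=0) = 1/15
  weight(U=2) = 7/270
  weight(U=3) = 2/15
Total weight = 1/15 + 7/270 + 2/15 = 61/270
P(U=0 | obs) = 1/15 / 61/270 = 18/61
P(U=2 | obs) = 7/270 / 61/270 = 7/61
P(U=3 | obs) = 2/15 / 61/270 = 36/61
argmax = 3

argmax_v P(U = v | obs) = 3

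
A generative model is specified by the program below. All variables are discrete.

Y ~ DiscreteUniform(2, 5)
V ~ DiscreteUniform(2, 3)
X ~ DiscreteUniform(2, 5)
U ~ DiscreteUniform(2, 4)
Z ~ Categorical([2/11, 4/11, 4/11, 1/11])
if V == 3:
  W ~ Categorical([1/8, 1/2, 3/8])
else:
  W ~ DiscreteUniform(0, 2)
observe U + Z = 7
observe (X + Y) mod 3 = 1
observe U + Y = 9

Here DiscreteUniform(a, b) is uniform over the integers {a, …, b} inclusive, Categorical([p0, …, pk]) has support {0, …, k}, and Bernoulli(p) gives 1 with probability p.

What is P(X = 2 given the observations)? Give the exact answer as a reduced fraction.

Enumerate traces; 12 have nonzero weight after conditioning:
  (Y=5, V=2, X=2, U=4, Z=3, W=0) weight 1/3168
  (Y=5, V=2, X=2, U=4, Z=3, W=1) weight 1/3168
  (Y=5, V=2, X=2, U=4, Z=3, W=2) weight 1/3168
  (Y=5, V=2, X=5, U=4, Z=3, W=0) weight 1/3168
  (Y=5, V=2, X=5, U=4, Z=3, W=1) weight 1/3168
  (Y=5, V=2, X=5, U=4, Z=3, W=2) weight 1/3168
  (Y=5, V=3, X=2, U=4, Z=3, W=0) weight 1/8448
  (Y=5, V=3, X=2, U=4, Z=3, W=1) weight 1/2112
  … 4 more
Group by X:
  weight(X=2) = 1/528
  weight(X=5) = 1/528
Total weight = 1/528 + 1/528 = 1/264
P(X=2 | obs) = 1/528 / 1/264 = 1/2
P(X=5 | obs) = 1/528 / 1/264 = 1/2

P(X = 2 | obs) = 1/2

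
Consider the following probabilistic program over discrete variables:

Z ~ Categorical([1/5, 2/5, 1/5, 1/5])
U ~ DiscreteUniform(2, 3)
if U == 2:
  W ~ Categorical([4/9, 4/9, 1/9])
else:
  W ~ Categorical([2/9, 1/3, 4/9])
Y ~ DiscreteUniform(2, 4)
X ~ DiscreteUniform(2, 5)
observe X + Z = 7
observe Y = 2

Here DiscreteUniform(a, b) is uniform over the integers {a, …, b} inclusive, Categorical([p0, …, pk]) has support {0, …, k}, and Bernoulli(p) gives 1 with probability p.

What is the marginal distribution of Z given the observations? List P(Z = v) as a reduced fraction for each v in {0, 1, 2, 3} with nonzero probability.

Enumerate traces; 12 have nonzero weight after conditioning:
  (Z=2, U=2, W=0, Y=2, X=5) weight 1/270
  (Z=2, U=2, W=1, Y=2, X=5) weight 1/270
  (Z=2, U=2, W=2, Y=2, X=5) weight 1/1080
  (Z=2, U=3, W=0, Y=2, X=5) weight 1/540
  (Z=2, U=3, W=1, Y=2, X=5) weight 1/360
  (Z=2, U=3, W=2, Y=2, X=5) weight 1/270
  (Z=3, U=2, W=0, Y=2, X=4) weight 1/270
  (Z=3, U=2, W=1, Y=2, X=4) weight 1/270
  … 4 more
Group by Z:
  weight(Z=2) = 1/60
  weight(Z=3) = 1/60
Total weight = 1/60 + 1/60 = 1/30
P(Z=2 | obs) = 1/60 / 1/30 = 1/2
P(Z=3 | obs) = 1/60 / 1/30 = 1/2

P(Z=2) = 1/2, P(Z=3) = 1/2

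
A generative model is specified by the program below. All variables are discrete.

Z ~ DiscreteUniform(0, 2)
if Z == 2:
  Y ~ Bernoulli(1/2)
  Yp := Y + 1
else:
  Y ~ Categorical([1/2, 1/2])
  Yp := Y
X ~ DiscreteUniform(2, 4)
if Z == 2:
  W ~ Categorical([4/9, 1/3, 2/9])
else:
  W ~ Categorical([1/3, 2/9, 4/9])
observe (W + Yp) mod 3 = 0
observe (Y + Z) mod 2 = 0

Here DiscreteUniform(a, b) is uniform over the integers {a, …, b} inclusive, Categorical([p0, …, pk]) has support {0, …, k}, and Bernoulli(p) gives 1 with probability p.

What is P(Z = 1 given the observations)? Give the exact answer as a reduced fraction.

Enumerate traces; 9 have nonzero weight after conditioning:
  (Z=0, Y=0, X=2, W=0) weight 1/54
  (Z=0, Y=0, X=3, W=0) weight 1/54
  (Z=0, Y=0, X=4, W=0) weight 1/54
  (Z=1, Y=1, X=2, W=2) weight 2/81
  (Z=1, Y=1, X=3, W=2) weight 2/81
  (Z=1, Y=1, X=4, W=2) weight 2/81
  (Z=2, Y=0, X=2, W=2) weight 1/81
  (Z=2, Y=0, X=3, W=2) weight 1/81
  … 1 more
Group by Z:
  weight(Z=0) = 1/18
  weight(Z=1) = 2/27
  weight(Z=2) = 1/27
Total weight = 1/18 + 2/27 + 1/27 = 1/6
P(Z=0 | obs) = 1/18 / 1/6 = 1/3
P(Z=1 | obs) = 2/27 / 1/6 = 4/9
P(Z=2 | obs) = 1/27 / 1/6 = 2/9

P(Z = 1 | obs) = 4/9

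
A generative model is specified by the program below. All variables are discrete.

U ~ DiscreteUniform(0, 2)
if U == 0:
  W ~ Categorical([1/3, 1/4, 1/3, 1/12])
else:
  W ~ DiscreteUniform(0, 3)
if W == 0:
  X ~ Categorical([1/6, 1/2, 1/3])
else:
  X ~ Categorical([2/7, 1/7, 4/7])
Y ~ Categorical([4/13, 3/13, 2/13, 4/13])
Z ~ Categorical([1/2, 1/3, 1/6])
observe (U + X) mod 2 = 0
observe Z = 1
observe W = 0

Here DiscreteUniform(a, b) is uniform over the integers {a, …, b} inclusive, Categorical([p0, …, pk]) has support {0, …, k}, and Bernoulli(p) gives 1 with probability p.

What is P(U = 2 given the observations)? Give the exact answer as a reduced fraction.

Enumerate traces; 20 have nonzero weight after conditioning:
  (U=0, W=0, X=0, Y=0, Z=1) weight 2/1053
  (U=0, W=0, X=0, Y=1, Z=1) weight 1/702
  (U=0, W=0, X=0, Y=2, Z=1) weight 1/1053
  (U=0, W=0, X=0, Y=3, Z=1) weight 2/1053
  (U=0, W=0, X=2, Y=0, Z=1) weight 4/1053
  (U=0, W=0, X=2, Y=1, Z=1) weight 1/351
  (U=0, W=0, X=2, Y=2, Z=1) weight 2/1053
  (U=0, W=0, X=2, Y=3, Z=1) weight 4/1053
  (U=1, W=0, X=1, Y=0, Z=1) weight 1/234
  (U=2, W=0, X=0, Y=0, Z=1) weight 1/702
  … 10 more
Group by U:
  weight(U=0) = 1/54
  weight(U=1) = 1/72
  weight(U=2) = 1/72
Total weight = 1/54 + 1/72 + 1/72 = 5/108
P(U=0 | obs) = 1/54 / 5/108 = 2/5
P(U=1 | obs) = 1/72 / 5/108 = 3/10
P(U=2 | obs) = 1/72 / 5/108 = 3/10

P(U = 2 | obs) = 3/10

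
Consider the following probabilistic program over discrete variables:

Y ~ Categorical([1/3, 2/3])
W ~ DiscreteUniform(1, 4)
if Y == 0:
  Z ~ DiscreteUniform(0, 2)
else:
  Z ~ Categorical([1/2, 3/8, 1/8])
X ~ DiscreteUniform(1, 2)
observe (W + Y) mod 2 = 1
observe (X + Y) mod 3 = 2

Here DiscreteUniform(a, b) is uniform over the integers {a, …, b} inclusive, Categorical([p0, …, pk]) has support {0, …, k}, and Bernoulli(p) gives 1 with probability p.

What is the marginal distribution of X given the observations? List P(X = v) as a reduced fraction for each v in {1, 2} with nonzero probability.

P(X=1) = 2/3, P(X=2) = 1/3

Enumerate traces; 12 have nonzero weight after conditioning:
  (Y=0, W=1, Z=0, X=2) weight 1/72
  (Y=0, W=1, Z=1, X=2) weight 1/72
  (Y=0, W=1, Z=2, X=2) weight 1/72
  (Y=0, W=3, Z=0, X=2) weight 1/72
  (Y=0, W=3, Z=1, X=2) weight 1/72
  (Y=0, W=3, Z=2, X=2) weight 1/72
  (Y=1, W=2, Z=0, X=1) weight 1/24
  (Y=1, W=2, Z=1, X=1) weight 1/32
  … 4 more
Group by X:
  weight(X=1) = 1/6
  weight(X=2) = 1/12
Total weight = 1/6 + 1/12 = 1/4
P(X=1 | obs) = 1/6 / 1/4 = 2/3
P(X=2 | obs) = 1/12 / 1/4 = 1/3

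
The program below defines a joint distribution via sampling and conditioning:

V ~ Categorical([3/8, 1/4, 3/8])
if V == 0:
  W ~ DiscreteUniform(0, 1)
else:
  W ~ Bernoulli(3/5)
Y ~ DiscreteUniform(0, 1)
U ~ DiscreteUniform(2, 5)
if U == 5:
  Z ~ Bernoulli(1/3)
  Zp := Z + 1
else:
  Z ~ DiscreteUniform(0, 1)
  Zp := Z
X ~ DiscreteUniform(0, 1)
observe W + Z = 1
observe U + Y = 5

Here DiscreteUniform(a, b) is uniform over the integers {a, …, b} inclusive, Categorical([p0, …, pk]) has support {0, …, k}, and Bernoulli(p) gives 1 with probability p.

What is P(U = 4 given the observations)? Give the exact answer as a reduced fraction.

P(U = 4 | obs) = 24/49

Enumerate traces; 24 have nonzero weight after conditioning:
  (V=0, W=0, Y=0, U=5, Z=1, X=0) weight 1/256
  (V=0, W=0, Y=0, U=5, Z=1, X=1) weight 1/256
  (V=0, W=0, Y=1, U=4, Z=1, X=0) weight 3/512
  (V=0, W=0, Y=1, U=4, Z=1, X=1) weight 3/512
  (V=0, W=1, Y=0, U=5, Z=0, X=0) weight 1/128
  (V=0, W=1, Y=0, U=5, Z=0, X=1) weight 1/128
  (V=0, W=1, Y=1, U=4, Z=0, X=0) weight 3/512
  (V=0, W=1, Y=1, U=4, Z=0, X=1) weight 3/512
  … 16 more
Group by U:
  weight(U=4) = 1/16
  weight(U=5) = 25/384
Total weight = 1/16 + 25/384 = 49/384
P(U=4 | obs) = 1/16 / 49/384 = 24/49
P(U=5 | obs) = 25/384 / 49/384 = 25/49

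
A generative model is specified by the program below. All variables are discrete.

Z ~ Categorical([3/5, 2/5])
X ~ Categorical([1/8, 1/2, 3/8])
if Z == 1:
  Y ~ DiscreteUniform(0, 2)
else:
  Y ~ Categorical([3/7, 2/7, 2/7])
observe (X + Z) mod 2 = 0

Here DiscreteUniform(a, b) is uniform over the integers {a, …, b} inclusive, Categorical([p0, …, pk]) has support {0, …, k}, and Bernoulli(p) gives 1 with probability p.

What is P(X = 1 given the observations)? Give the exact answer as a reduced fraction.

Enumerate traces; 9 have nonzero weight after conditioning:
  (Z=0, X=0, Y=0) weight 9/280
  (Z=0, X=0, Y=1) weight 3/140
  (Z=0, X=0, Y=2) weight 3/140
  (Z=0, X=2, Y=0) weight 27/280
  (Z=0, X=2, Y=1) weight 9/140
  (Z=0, X=2, Y=2) weight 9/140
  (Z=1, X=1, Y=0) weight 1/15
  (Z=1, X=1, Y=1) weight 1/15
  … 1 more
Group by X:
  weight(X=0) = 3/40
  weight(X=1) = 1/5
  weight(X=2) = 9/40
Total weight = 3/40 + 1/5 + 9/40 = 1/2
P(X=0 | obs) = 3/40 / 1/2 = 3/20
P(X=1 | obs) = 1/5 / 1/2 = 2/5
P(X=2 | obs) = 9/40 / 1/2 = 9/20

P(X = 1 | obs) = 2/5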